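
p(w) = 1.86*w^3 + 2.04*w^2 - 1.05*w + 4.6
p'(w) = 5.58*w^2 + 4.08*w - 1.05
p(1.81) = 20.41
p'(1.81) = 24.62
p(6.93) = 714.33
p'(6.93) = 295.20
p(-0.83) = 5.81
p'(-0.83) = -0.59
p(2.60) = 48.35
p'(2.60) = 47.28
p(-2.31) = -5.02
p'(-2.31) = 19.30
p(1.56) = 14.99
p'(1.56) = 18.89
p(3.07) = 74.42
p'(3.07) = 64.07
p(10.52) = 2384.83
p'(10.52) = 659.41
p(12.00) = 3499.84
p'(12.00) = 851.43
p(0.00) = 4.60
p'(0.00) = -1.05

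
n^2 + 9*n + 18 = (n + 3)*(n + 6)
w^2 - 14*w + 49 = (w - 7)^2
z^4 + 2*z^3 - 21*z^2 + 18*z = z*(z - 3)*(z - 1)*(z + 6)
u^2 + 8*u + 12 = (u + 2)*(u + 6)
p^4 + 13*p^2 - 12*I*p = p*(p - 3*I)*(p - I)*(p + 4*I)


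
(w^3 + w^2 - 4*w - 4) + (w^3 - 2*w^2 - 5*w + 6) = 2*w^3 - w^2 - 9*w + 2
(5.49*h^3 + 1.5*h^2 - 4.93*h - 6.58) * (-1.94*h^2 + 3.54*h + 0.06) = -10.6506*h^5 + 16.5246*h^4 + 15.2036*h^3 - 4.597*h^2 - 23.589*h - 0.3948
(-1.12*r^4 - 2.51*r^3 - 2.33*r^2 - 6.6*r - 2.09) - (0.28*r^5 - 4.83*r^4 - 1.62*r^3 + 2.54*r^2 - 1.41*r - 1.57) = -0.28*r^5 + 3.71*r^4 - 0.89*r^3 - 4.87*r^2 - 5.19*r - 0.52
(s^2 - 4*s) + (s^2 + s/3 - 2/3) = 2*s^2 - 11*s/3 - 2/3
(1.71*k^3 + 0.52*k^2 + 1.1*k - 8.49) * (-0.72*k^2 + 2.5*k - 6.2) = -1.2312*k^5 + 3.9006*k^4 - 10.094*k^3 + 5.6388*k^2 - 28.045*k + 52.638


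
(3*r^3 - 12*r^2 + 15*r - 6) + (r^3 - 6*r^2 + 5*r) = 4*r^3 - 18*r^2 + 20*r - 6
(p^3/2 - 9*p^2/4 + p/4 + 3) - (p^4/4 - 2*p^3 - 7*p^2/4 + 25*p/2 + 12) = -p^4/4 + 5*p^3/2 - p^2/2 - 49*p/4 - 9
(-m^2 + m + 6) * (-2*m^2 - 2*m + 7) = 2*m^4 - 21*m^2 - 5*m + 42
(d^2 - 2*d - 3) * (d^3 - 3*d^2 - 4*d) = d^5 - 5*d^4 - d^3 + 17*d^2 + 12*d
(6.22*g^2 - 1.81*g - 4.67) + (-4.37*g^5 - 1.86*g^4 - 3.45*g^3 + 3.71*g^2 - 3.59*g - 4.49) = -4.37*g^5 - 1.86*g^4 - 3.45*g^3 + 9.93*g^2 - 5.4*g - 9.16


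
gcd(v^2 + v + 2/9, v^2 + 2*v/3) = v + 2/3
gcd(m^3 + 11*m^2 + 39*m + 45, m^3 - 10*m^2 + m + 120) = m + 3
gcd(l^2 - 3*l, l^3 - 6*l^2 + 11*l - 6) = l - 3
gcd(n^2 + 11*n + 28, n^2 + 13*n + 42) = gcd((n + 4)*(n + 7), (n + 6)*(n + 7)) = n + 7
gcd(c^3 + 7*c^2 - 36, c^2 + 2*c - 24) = c + 6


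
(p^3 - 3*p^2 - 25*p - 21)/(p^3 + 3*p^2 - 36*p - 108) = (p^2 - 6*p - 7)/(p^2 - 36)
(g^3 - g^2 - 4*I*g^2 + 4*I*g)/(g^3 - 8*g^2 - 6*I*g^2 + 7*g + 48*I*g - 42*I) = g*(g - 4*I)/(g^2 - g*(7 + 6*I) + 42*I)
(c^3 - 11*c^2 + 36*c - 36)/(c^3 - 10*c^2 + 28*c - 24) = (c - 3)/(c - 2)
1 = 1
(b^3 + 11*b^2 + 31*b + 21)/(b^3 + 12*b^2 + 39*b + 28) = (b + 3)/(b + 4)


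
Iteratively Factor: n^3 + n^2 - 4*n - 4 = (n + 2)*(n^2 - n - 2) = (n + 1)*(n + 2)*(n - 2)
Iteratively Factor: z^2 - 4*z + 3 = (z - 1)*(z - 3)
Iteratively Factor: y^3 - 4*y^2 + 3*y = (y - 3)*(y^2 - y) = (y - 3)*(y - 1)*(y)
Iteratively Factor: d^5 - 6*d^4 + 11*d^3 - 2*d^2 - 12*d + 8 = (d - 2)*(d^4 - 4*d^3 + 3*d^2 + 4*d - 4) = (d - 2)*(d + 1)*(d^3 - 5*d^2 + 8*d - 4) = (d - 2)*(d - 1)*(d + 1)*(d^2 - 4*d + 4) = (d - 2)^2*(d - 1)*(d + 1)*(d - 2)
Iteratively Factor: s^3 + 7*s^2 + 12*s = (s)*(s^2 + 7*s + 12) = s*(s + 4)*(s + 3)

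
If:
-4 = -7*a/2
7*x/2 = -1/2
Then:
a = 8/7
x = -1/7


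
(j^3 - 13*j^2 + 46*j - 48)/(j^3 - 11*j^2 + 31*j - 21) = (j^2 - 10*j + 16)/(j^2 - 8*j + 7)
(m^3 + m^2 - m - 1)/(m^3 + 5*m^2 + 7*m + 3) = (m - 1)/(m + 3)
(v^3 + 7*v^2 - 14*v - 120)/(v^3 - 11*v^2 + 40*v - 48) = (v^2 + 11*v + 30)/(v^2 - 7*v + 12)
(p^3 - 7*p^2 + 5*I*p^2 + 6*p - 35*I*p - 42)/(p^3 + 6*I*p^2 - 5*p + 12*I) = (p^2 + p*(-7 + 6*I) - 42*I)/(p^2 + 7*I*p - 12)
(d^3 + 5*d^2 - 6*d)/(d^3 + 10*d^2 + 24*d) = (d - 1)/(d + 4)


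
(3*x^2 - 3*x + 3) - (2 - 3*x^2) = 6*x^2 - 3*x + 1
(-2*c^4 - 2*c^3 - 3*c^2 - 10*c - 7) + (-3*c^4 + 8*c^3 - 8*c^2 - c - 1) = -5*c^4 + 6*c^3 - 11*c^2 - 11*c - 8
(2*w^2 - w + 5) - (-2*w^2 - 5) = 4*w^2 - w + 10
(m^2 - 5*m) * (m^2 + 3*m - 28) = m^4 - 2*m^3 - 43*m^2 + 140*m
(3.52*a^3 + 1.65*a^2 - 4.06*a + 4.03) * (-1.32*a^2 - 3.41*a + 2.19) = -4.6464*a^5 - 14.1812*a^4 + 7.4415*a^3 + 12.1385*a^2 - 22.6337*a + 8.8257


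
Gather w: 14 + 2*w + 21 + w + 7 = 3*w + 42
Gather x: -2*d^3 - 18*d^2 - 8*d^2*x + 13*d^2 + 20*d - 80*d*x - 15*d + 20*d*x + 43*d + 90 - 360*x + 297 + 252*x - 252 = -2*d^3 - 5*d^2 + 48*d + x*(-8*d^2 - 60*d - 108) + 135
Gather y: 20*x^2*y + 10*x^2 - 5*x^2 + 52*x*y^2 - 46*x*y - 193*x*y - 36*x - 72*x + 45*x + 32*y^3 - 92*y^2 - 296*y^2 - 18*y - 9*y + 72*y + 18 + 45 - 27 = 5*x^2 - 63*x + 32*y^3 + y^2*(52*x - 388) + y*(20*x^2 - 239*x + 45) + 36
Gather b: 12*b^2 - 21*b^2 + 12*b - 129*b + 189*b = -9*b^2 + 72*b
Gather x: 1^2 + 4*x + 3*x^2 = 3*x^2 + 4*x + 1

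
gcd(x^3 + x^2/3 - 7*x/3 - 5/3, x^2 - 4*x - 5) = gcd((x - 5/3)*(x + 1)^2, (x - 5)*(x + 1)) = x + 1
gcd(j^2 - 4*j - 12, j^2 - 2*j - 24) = j - 6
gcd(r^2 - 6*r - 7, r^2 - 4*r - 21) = r - 7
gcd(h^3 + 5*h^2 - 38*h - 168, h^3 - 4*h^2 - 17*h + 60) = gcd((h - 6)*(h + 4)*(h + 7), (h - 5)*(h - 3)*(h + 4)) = h + 4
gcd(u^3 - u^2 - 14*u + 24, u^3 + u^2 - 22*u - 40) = u + 4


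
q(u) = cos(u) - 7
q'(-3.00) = 0.14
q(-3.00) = -7.99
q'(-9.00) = 0.41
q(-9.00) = -7.91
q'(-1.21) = 0.94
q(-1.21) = -6.65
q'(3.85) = 0.65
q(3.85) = -7.76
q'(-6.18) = -0.10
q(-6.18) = -6.01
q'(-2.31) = 0.74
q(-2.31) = -7.67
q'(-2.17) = 0.83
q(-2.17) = -7.56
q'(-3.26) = -0.12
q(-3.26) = -7.99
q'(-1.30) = 0.96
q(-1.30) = -6.73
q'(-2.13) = 0.85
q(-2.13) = -7.53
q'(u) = -sin(u)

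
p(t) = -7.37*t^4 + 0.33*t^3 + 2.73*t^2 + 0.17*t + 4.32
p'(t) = -29.48*t^3 + 0.99*t^2 + 5.46*t + 0.17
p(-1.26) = -10.80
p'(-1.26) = 53.83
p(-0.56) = 4.30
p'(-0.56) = 2.60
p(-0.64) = 4.01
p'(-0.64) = 4.81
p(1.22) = -7.14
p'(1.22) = -45.23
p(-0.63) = 4.05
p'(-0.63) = 4.49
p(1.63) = -38.75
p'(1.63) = -115.97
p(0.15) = 4.40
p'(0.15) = 0.91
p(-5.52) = -6811.58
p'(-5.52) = 4958.63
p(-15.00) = -373603.98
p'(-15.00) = 99636.02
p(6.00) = -9376.62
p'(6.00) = -6299.11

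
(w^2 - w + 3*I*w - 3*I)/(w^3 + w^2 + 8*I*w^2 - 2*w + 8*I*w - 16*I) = (w + 3*I)/(w^2 + w*(2 + 8*I) + 16*I)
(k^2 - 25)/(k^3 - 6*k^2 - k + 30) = (k + 5)/(k^2 - k - 6)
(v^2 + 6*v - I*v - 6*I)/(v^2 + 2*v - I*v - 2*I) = (v + 6)/(v + 2)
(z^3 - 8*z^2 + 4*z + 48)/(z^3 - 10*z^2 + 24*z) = (z + 2)/z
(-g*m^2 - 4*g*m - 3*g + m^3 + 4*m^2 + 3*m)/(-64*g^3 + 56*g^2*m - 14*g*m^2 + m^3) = (g*m^2 + 4*g*m + 3*g - m^3 - 4*m^2 - 3*m)/(64*g^3 - 56*g^2*m + 14*g*m^2 - m^3)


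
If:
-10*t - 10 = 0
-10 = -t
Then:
No Solution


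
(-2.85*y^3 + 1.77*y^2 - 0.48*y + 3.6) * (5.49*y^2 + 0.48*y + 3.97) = -15.6465*y^5 + 8.3493*y^4 - 13.1001*y^3 + 26.5605*y^2 - 0.1776*y + 14.292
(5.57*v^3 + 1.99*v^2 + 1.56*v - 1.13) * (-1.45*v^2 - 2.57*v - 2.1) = -8.0765*v^5 - 17.2004*v^4 - 19.0733*v^3 - 6.5497*v^2 - 0.371900000000001*v + 2.373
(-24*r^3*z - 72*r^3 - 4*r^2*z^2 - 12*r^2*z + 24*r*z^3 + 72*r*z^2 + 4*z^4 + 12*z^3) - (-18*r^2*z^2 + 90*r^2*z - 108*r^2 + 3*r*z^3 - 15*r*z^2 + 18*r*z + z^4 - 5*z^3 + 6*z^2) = -24*r^3*z - 72*r^3 + 14*r^2*z^2 - 102*r^2*z + 108*r^2 + 21*r*z^3 + 87*r*z^2 - 18*r*z + 3*z^4 + 17*z^3 - 6*z^2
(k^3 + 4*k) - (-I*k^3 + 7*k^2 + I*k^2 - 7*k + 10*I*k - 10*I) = k^3 + I*k^3 - 7*k^2 - I*k^2 + 11*k - 10*I*k + 10*I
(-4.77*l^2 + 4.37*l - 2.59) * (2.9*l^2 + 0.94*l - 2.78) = -13.833*l^4 + 8.1892*l^3 + 9.8574*l^2 - 14.5832*l + 7.2002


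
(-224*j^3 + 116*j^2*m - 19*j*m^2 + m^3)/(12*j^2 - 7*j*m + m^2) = (-56*j^2 + 15*j*m - m^2)/(3*j - m)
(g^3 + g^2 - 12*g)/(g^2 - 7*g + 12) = g*(g + 4)/(g - 4)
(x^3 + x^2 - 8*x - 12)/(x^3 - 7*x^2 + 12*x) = (x^2 + 4*x + 4)/(x*(x - 4))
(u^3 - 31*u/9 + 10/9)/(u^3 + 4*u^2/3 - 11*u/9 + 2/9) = (3*u - 5)/(3*u - 1)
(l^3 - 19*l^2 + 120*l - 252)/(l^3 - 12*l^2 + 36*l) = (l - 7)/l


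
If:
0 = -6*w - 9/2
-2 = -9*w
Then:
No Solution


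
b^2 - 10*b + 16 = (b - 8)*(b - 2)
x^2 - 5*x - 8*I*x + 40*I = (x - 5)*(x - 8*I)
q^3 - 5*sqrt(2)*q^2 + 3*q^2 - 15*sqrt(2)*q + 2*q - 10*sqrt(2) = (q + 1)*(q + 2)*(q - 5*sqrt(2))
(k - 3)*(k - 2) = k^2 - 5*k + 6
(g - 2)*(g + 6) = g^2 + 4*g - 12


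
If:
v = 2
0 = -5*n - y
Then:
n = -y/5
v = 2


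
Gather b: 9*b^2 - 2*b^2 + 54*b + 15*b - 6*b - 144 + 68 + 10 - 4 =7*b^2 + 63*b - 70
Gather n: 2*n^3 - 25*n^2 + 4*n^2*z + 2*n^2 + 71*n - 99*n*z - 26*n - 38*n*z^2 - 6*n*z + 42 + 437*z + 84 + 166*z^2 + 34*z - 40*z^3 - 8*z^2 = 2*n^3 + n^2*(4*z - 23) + n*(-38*z^2 - 105*z + 45) - 40*z^3 + 158*z^2 + 471*z + 126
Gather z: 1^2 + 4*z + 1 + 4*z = 8*z + 2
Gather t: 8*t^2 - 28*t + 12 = 8*t^2 - 28*t + 12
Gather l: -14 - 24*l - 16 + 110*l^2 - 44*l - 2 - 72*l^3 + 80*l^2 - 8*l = -72*l^3 + 190*l^2 - 76*l - 32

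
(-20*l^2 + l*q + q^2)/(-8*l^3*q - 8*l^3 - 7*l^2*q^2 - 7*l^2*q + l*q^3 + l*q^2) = (20*l^2 - l*q - q^2)/(l*(8*l^2*q + 8*l^2 + 7*l*q^2 + 7*l*q - q^3 - q^2))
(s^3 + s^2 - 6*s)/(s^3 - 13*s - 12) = s*(s - 2)/(s^2 - 3*s - 4)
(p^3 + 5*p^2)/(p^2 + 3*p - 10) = p^2/(p - 2)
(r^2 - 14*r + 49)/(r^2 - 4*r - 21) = (r - 7)/(r + 3)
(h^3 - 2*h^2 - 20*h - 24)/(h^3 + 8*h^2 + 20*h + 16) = (h - 6)/(h + 4)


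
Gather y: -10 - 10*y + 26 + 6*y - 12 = 4 - 4*y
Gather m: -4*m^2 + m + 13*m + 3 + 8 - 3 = -4*m^2 + 14*m + 8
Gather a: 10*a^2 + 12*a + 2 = 10*a^2 + 12*a + 2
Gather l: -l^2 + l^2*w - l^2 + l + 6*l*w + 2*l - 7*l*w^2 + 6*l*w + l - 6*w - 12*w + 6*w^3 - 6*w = l^2*(w - 2) + l*(-7*w^2 + 12*w + 4) + 6*w^3 - 24*w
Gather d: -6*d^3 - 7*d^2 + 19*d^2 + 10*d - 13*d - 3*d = -6*d^3 + 12*d^2 - 6*d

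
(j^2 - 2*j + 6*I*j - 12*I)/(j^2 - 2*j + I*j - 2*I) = (j + 6*I)/(j + I)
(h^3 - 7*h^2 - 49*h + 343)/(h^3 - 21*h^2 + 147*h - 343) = (h + 7)/(h - 7)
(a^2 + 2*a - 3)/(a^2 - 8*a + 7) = (a + 3)/(a - 7)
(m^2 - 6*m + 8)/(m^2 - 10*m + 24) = (m - 2)/(m - 6)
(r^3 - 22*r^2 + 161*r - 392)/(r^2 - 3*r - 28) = (r^2 - 15*r + 56)/(r + 4)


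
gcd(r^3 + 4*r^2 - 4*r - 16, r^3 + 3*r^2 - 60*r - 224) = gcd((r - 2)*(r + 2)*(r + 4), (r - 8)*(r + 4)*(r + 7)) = r + 4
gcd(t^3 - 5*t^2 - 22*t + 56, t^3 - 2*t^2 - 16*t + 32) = t^2 + 2*t - 8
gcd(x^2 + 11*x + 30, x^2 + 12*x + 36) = x + 6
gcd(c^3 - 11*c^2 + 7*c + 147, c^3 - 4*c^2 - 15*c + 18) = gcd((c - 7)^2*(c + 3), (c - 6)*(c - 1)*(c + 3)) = c + 3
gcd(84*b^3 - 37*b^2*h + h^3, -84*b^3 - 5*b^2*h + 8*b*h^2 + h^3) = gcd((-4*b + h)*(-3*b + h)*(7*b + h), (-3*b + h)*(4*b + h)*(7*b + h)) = 21*b^2 - 4*b*h - h^2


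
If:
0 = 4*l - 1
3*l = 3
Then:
No Solution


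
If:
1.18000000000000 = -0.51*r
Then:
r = -2.31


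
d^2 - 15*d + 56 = (d - 8)*(d - 7)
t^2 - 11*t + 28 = (t - 7)*(t - 4)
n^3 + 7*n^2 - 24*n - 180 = (n - 5)*(n + 6)^2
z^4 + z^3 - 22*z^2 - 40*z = z*(z - 5)*(z + 2)*(z + 4)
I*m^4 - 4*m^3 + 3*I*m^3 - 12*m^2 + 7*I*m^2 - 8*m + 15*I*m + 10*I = (m + 2)*(m - I)*(m + 5*I)*(I*m + I)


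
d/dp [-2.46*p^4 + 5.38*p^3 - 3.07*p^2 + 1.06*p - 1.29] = -9.84*p^3 + 16.14*p^2 - 6.14*p + 1.06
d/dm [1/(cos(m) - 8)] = sin(m)/(cos(m) - 8)^2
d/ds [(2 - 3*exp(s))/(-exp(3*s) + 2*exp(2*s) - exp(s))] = 2*(-3*exp(2*s) + 3*exp(s) - 1)*exp(-s)/(exp(3*s) - 3*exp(2*s) + 3*exp(s) - 1)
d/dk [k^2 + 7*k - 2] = 2*k + 7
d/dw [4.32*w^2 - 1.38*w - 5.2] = 8.64*w - 1.38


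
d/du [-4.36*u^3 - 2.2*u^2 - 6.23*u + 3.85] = -13.08*u^2 - 4.4*u - 6.23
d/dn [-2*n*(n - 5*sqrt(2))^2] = -6*n^2 + 40*sqrt(2)*n - 100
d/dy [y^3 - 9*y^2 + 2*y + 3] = 3*y^2 - 18*y + 2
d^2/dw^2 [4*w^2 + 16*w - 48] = 8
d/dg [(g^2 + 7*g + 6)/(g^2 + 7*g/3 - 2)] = 6*(-7*g^2 - 24*g - 42)/(9*g^4 + 42*g^3 + 13*g^2 - 84*g + 36)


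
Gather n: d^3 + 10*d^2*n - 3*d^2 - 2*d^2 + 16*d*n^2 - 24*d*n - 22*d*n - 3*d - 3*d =d^3 - 5*d^2 + 16*d*n^2 - 6*d + n*(10*d^2 - 46*d)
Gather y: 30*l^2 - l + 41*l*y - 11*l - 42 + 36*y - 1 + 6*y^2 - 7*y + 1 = 30*l^2 - 12*l + 6*y^2 + y*(41*l + 29) - 42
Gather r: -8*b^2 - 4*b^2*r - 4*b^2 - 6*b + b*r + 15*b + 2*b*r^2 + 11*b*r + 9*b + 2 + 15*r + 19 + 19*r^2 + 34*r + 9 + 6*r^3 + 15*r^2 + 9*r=-12*b^2 + 18*b + 6*r^3 + r^2*(2*b + 34) + r*(-4*b^2 + 12*b + 58) + 30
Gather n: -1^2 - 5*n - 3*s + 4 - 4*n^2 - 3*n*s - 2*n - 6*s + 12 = -4*n^2 + n*(-3*s - 7) - 9*s + 15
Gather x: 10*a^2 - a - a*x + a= 10*a^2 - a*x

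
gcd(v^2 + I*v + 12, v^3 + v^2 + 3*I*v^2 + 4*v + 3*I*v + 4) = v + 4*I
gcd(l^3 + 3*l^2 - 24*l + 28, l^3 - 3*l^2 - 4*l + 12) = l - 2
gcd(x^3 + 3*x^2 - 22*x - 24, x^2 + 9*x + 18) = x + 6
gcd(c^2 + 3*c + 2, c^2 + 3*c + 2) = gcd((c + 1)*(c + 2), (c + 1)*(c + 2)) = c^2 + 3*c + 2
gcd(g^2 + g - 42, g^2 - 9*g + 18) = g - 6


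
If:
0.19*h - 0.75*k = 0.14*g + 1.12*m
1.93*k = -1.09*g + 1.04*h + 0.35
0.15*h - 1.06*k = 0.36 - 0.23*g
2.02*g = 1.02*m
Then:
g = 0.06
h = -1.19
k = -0.49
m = 0.12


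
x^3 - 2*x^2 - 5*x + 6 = (x - 3)*(x - 1)*(x + 2)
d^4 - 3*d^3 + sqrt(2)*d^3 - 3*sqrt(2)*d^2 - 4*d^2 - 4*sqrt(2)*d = d*(d - 4)*(d + 1)*(d + sqrt(2))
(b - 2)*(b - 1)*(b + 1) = b^3 - 2*b^2 - b + 2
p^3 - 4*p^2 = p^2*(p - 4)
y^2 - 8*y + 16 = (y - 4)^2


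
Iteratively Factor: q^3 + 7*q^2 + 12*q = (q + 4)*(q^2 + 3*q) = q*(q + 4)*(q + 3)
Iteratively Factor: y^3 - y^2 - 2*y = (y + 1)*(y^2 - 2*y) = y*(y + 1)*(y - 2)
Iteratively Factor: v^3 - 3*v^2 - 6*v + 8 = (v - 4)*(v^2 + v - 2) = (v - 4)*(v - 1)*(v + 2)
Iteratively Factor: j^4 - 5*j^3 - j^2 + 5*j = (j)*(j^3 - 5*j^2 - j + 5) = j*(j - 5)*(j^2 - 1) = j*(j - 5)*(j + 1)*(j - 1)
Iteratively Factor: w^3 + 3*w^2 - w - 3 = (w - 1)*(w^2 + 4*w + 3) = (w - 1)*(w + 3)*(w + 1)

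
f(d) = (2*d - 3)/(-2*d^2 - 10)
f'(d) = 4*d*(2*d - 3)/(-2*d^2 - 10)^2 + 2/(-2*d^2 - 10) = (-d^2 + d*(2*d - 3) - 5)/(d^2 + 5)^2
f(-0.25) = 0.35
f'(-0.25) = -0.16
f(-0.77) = 0.41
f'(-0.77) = -0.07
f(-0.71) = 0.40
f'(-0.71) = -0.08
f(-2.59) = 0.35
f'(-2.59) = 0.07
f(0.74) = 0.14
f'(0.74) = -0.22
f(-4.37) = 0.24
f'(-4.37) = 0.05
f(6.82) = -0.10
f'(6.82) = 0.01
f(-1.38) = 0.42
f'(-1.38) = 0.02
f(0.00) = 0.30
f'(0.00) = -0.20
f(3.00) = -0.11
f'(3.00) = -0.03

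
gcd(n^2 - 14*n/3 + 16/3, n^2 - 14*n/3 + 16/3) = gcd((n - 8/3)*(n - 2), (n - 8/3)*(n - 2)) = n^2 - 14*n/3 + 16/3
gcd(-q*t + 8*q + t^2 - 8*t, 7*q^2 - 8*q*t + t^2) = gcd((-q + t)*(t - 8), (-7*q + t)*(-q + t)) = q - t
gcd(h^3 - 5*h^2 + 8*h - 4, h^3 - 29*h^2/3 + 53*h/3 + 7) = 1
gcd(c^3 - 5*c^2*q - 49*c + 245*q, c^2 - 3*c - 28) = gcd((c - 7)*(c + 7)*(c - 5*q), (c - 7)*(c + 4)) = c - 7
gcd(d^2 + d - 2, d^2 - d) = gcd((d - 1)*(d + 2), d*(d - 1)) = d - 1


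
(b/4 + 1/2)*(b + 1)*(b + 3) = b^3/4 + 3*b^2/2 + 11*b/4 + 3/2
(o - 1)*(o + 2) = o^2 + o - 2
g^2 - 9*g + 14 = (g - 7)*(g - 2)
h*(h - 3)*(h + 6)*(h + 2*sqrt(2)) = h^4 + 2*sqrt(2)*h^3 + 3*h^3 - 18*h^2 + 6*sqrt(2)*h^2 - 36*sqrt(2)*h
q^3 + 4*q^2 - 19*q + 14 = (q - 2)*(q - 1)*(q + 7)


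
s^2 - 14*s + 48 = (s - 8)*(s - 6)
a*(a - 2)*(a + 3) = a^3 + a^2 - 6*a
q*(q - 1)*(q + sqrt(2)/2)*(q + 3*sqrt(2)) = q^4 - q^3 + 7*sqrt(2)*q^3/2 - 7*sqrt(2)*q^2/2 + 3*q^2 - 3*q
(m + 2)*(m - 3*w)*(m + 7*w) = m^3 + 4*m^2*w + 2*m^2 - 21*m*w^2 + 8*m*w - 42*w^2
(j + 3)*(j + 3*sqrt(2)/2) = j^2 + 3*sqrt(2)*j/2 + 3*j + 9*sqrt(2)/2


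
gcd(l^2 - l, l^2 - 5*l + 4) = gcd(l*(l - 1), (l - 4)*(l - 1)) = l - 1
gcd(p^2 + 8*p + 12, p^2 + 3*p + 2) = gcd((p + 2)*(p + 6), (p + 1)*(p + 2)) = p + 2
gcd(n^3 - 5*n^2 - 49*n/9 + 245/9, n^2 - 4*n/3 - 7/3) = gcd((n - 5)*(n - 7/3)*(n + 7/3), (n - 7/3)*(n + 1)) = n - 7/3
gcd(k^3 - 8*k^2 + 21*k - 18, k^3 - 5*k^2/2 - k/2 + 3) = k - 2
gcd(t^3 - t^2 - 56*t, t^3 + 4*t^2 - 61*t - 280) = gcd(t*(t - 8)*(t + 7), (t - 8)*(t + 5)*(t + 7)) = t^2 - t - 56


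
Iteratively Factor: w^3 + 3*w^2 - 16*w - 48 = (w + 3)*(w^2 - 16) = (w - 4)*(w + 3)*(w + 4)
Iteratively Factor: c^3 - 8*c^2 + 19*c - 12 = (c - 3)*(c^2 - 5*c + 4) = (c - 4)*(c - 3)*(c - 1)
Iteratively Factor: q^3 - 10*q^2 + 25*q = (q)*(q^2 - 10*q + 25) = q*(q - 5)*(q - 5)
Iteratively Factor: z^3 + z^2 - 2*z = (z + 2)*(z^2 - z) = z*(z + 2)*(z - 1)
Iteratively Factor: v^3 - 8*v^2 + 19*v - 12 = (v - 3)*(v^2 - 5*v + 4) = (v - 3)*(v - 1)*(v - 4)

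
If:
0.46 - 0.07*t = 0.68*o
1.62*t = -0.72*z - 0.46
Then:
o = 0.0457516339869281*z + 0.705700798838054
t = -0.444444444444444*z - 0.283950617283951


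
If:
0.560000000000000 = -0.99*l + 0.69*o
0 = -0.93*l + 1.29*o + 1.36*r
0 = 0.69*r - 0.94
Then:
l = -3.15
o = -3.71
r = 1.36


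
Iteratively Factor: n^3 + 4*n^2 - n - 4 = (n + 1)*(n^2 + 3*n - 4) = (n - 1)*(n + 1)*(n + 4)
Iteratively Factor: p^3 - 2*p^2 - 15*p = (p + 3)*(p^2 - 5*p) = p*(p + 3)*(p - 5)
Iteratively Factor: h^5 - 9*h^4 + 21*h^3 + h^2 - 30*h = (h + 1)*(h^4 - 10*h^3 + 31*h^2 - 30*h) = (h - 5)*(h + 1)*(h^3 - 5*h^2 + 6*h) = h*(h - 5)*(h + 1)*(h^2 - 5*h + 6) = h*(h - 5)*(h - 3)*(h + 1)*(h - 2)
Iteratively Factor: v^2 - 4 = (v - 2)*(v + 2)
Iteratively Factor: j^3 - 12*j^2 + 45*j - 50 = (j - 5)*(j^2 - 7*j + 10) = (j - 5)^2*(j - 2)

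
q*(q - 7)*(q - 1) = q^3 - 8*q^2 + 7*q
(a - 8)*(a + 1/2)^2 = a^3 - 7*a^2 - 31*a/4 - 2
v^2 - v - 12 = (v - 4)*(v + 3)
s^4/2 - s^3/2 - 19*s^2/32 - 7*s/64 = s*(s/2 + 1/4)*(s - 7/4)*(s + 1/4)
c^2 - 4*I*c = c*(c - 4*I)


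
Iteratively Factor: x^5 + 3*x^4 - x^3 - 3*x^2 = (x + 1)*(x^4 + 2*x^3 - 3*x^2) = x*(x + 1)*(x^3 + 2*x^2 - 3*x) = x*(x - 1)*(x + 1)*(x^2 + 3*x) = x*(x - 1)*(x + 1)*(x + 3)*(x)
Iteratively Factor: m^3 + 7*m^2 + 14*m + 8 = (m + 2)*(m^2 + 5*m + 4) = (m + 2)*(m + 4)*(m + 1)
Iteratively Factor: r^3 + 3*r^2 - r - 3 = (r + 1)*(r^2 + 2*r - 3) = (r - 1)*(r + 1)*(r + 3)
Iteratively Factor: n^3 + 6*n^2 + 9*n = (n + 3)*(n^2 + 3*n) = (n + 3)^2*(n)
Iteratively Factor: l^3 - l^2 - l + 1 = (l + 1)*(l^2 - 2*l + 1) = (l - 1)*(l + 1)*(l - 1)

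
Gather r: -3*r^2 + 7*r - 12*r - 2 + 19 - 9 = -3*r^2 - 5*r + 8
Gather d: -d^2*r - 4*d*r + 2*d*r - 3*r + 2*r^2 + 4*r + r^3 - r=-d^2*r - 2*d*r + r^3 + 2*r^2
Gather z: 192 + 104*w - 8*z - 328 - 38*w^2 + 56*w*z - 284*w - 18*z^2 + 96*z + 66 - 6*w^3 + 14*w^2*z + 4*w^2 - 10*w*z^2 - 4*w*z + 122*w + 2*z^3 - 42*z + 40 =-6*w^3 - 34*w^2 - 58*w + 2*z^3 + z^2*(-10*w - 18) + z*(14*w^2 + 52*w + 46) - 30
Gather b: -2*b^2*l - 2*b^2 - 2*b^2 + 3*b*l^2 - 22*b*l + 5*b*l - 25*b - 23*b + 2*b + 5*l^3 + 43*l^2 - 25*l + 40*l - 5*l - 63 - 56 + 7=b^2*(-2*l - 4) + b*(3*l^2 - 17*l - 46) + 5*l^3 + 43*l^2 + 10*l - 112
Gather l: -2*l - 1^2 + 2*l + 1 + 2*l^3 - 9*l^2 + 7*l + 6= 2*l^3 - 9*l^2 + 7*l + 6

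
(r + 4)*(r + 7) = r^2 + 11*r + 28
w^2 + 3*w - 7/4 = (w - 1/2)*(w + 7/2)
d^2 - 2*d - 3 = (d - 3)*(d + 1)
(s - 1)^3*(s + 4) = s^4 + s^3 - 9*s^2 + 11*s - 4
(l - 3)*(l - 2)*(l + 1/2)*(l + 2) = l^4 - 5*l^3/2 - 11*l^2/2 + 10*l + 6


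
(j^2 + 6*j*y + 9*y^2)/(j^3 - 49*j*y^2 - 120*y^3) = (-j - 3*y)/(-j^2 + 3*j*y + 40*y^2)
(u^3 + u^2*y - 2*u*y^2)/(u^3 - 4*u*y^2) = (-u + y)/(-u + 2*y)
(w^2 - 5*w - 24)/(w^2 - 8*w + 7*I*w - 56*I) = (w + 3)/(w + 7*I)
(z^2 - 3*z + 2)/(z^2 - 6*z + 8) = (z - 1)/(z - 4)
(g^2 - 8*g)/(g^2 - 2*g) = (g - 8)/(g - 2)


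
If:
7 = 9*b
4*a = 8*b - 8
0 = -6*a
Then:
No Solution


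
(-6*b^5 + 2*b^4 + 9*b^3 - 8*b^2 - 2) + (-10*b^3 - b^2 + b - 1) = -6*b^5 + 2*b^4 - b^3 - 9*b^2 + b - 3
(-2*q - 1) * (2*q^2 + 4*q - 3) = -4*q^3 - 10*q^2 + 2*q + 3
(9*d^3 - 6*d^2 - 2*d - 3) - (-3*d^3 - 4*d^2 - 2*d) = 12*d^3 - 2*d^2 - 3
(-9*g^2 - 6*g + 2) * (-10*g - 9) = 90*g^3 + 141*g^2 + 34*g - 18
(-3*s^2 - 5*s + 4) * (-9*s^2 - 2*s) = 27*s^4 + 51*s^3 - 26*s^2 - 8*s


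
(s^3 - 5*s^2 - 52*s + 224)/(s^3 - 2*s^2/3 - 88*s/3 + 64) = 3*(s^2 - s - 56)/(3*s^2 + 10*s - 48)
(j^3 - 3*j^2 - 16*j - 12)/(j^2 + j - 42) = (j^2 + 3*j + 2)/(j + 7)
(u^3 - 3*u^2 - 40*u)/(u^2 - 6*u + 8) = u*(u^2 - 3*u - 40)/(u^2 - 6*u + 8)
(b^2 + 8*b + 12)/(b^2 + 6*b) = (b + 2)/b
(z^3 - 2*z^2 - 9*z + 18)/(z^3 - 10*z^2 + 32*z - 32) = (z^2 - 9)/(z^2 - 8*z + 16)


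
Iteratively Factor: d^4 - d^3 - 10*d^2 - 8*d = (d - 4)*(d^3 + 3*d^2 + 2*d) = (d - 4)*(d + 1)*(d^2 + 2*d) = d*(d - 4)*(d + 1)*(d + 2)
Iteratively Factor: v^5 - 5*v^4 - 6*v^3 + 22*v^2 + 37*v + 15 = (v + 1)*(v^4 - 6*v^3 + 22*v + 15) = (v + 1)^2*(v^3 - 7*v^2 + 7*v + 15) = (v + 1)^3*(v^2 - 8*v + 15) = (v - 3)*(v + 1)^3*(v - 5)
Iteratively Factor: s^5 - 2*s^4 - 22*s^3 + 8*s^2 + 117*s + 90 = (s + 2)*(s^4 - 4*s^3 - 14*s^2 + 36*s + 45) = (s - 5)*(s + 2)*(s^3 + s^2 - 9*s - 9) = (s - 5)*(s - 3)*(s + 2)*(s^2 + 4*s + 3) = (s - 5)*(s - 3)*(s + 1)*(s + 2)*(s + 3)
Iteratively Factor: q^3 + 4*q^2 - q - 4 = (q + 1)*(q^2 + 3*q - 4) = (q + 1)*(q + 4)*(q - 1)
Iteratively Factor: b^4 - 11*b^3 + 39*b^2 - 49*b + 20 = (b - 1)*(b^3 - 10*b^2 + 29*b - 20) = (b - 5)*(b - 1)*(b^2 - 5*b + 4) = (b - 5)*(b - 1)^2*(b - 4)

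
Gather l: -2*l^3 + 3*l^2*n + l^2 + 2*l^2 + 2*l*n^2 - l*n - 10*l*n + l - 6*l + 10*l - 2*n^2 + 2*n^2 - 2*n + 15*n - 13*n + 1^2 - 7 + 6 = -2*l^3 + l^2*(3*n + 3) + l*(2*n^2 - 11*n + 5)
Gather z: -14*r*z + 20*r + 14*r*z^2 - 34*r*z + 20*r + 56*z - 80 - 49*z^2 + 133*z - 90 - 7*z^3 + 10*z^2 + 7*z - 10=40*r - 7*z^3 + z^2*(14*r - 39) + z*(196 - 48*r) - 180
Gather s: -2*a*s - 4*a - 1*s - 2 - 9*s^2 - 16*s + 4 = -4*a - 9*s^2 + s*(-2*a - 17) + 2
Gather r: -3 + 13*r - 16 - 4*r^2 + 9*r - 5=-4*r^2 + 22*r - 24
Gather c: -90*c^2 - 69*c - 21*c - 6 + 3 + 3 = -90*c^2 - 90*c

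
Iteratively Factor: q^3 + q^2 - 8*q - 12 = (q - 3)*(q^2 + 4*q + 4) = (q - 3)*(q + 2)*(q + 2)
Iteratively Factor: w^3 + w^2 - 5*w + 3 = (w - 1)*(w^2 + 2*w - 3) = (w - 1)*(w + 3)*(w - 1)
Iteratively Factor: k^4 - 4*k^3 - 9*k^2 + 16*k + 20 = (k - 2)*(k^3 - 2*k^2 - 13*k - 10) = (k - 2)*(k + 1)*(k^2 - 3*k - 10) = (k - 5)*(k - 2)*(k + 1)*(k + 2)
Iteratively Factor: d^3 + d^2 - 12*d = (d)*(d^2 + d - 12) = d*(d + 4)*(d - 3)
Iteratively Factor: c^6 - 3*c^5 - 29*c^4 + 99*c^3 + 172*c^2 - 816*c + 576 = (c + 4)*(c^5 - 7*c^4 - c^3 + 103*c^2 - 240*c + 144) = (c - 3)*(c + 4)*(c^4 - 4*c^3 - 13*c^2 + 64*c - 48) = (c - 3)*(c + 4)^2*(c^3 - 8*c^2 + 19*c - 12) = (c - 3)*(c - 1)*(c + 4)^2*(c^2 - 7*c + 12) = (c - 3)^2*(c - 1)*(c + 4)^2*(c - 4)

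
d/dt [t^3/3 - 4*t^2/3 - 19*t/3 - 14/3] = t^2 - 8*t/3 - 19/3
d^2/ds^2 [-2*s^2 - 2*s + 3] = -4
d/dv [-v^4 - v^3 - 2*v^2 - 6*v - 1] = -4*v^3 - 3*v^2 - 4*v - 6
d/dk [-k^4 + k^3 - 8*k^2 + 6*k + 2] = -4*k^3 + 3*k^2 - 16*k + 6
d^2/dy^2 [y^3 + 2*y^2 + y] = 6*y + 4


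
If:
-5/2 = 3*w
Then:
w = -5/6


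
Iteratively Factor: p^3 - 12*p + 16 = (p - 2)*(p^2 + 2*p - 8) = (p - 2)*(p + 4)*(p - 2)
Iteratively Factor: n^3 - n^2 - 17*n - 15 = (n + 1)*(n^2 - 2*n - 15) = (n + 1)*(n + 3)*(n - 5)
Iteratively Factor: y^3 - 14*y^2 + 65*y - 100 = (y - 5)*(y^2 - 9*y + 20) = (y - 5)^2*(y - 4)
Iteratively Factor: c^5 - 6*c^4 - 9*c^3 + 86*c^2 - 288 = (c - 4)*(c^4 - 2*c^3 - 17*c^2 + 18*c + 72) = (c - 4)^2*(c^3 + 2*c^2 - 9*c - 18) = (c - 4)^2*(c + 3)*(c^2 - c - 6) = (c - 4)^2*(c - 3)*(c + 3)*(c + 2)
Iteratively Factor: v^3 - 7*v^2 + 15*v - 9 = (v - 3)*(v^2 - 4*v + 3) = (v - 3)*(v - 1)*(v - 3)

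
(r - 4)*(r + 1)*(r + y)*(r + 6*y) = r^4 + 7*r^3*y - 3*r^3 + 6*r^2*y^2 - 21*r^2*y - 4*r^2 - 18*r*y^2 - 28*r*y - 24*y^2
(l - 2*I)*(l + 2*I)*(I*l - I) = I*l^3 - I*l^2 + 4*I*l - 4*I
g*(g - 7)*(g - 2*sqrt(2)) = g^3 - 7*g^2 - 2*sqrt(2)*g^2 + 14*sqrt(2)*g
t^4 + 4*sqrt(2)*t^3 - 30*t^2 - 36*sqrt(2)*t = t*(t - 3*sqrt(2))*(t + sqrt(2))*(t + 6*sqrt(2))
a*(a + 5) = a^2 + 5*a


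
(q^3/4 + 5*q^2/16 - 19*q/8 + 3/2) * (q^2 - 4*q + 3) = q^5/4 - 11*q^4/16 - 23*q^3/8 + 191*q^2/16 - 105*q/8 + 9/2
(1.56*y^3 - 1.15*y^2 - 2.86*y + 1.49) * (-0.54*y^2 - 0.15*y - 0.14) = -0.8424*y^5 + 0.387*y^4 + 1.4985*y^3 - 0.2146*y^2 + 0.1769*y - 0.2086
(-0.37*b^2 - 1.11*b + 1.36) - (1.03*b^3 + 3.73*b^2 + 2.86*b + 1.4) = -1.03*b^3 - 4.1*b^2 - 3.97*b - 0.0399999999999998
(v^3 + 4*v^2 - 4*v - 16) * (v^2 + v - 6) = v^5 + 5*v^4 - 6*v^3 - 44*v^2 + 8*v + 96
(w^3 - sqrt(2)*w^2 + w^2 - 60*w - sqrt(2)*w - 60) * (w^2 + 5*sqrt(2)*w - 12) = w^5 + w^4 + 4*sqrt(2)*w^4 - 82*w^3 + 4*sqrt(2)*w^3 - 288*sqrt(2)*w^2 - 82*w^2 - 288*sqrt(2)*w + 720*w + 720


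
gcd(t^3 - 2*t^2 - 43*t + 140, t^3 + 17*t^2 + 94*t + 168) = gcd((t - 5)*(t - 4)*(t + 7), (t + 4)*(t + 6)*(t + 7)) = t + 7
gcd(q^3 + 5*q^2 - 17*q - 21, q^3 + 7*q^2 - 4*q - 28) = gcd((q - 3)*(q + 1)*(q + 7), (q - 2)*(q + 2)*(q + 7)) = q + 7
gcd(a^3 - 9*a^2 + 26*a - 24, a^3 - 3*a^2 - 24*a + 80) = a - 4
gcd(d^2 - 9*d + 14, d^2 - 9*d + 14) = d^2 - 9*d + 14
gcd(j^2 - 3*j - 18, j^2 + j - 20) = 1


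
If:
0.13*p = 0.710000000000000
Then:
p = 5.46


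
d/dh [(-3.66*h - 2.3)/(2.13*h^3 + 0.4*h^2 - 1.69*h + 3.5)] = (15.5916*h^3 + 16.161*h^2 + 1.84*h - 16.697)/(4.5369*h^6 + 1.704*h^5 - 7.0394*h^4 + 13.558*h^3 + 5.6561*h^2 - 11.83*h + 12.25)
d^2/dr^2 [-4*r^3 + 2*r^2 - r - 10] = 4 - 24*r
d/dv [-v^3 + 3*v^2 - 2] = 3*v*(2 - v)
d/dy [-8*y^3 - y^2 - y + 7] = -24*y^2 - 2*y - 1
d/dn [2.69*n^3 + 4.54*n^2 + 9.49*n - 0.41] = 8.07*n^2 + 9.08*n + 9.49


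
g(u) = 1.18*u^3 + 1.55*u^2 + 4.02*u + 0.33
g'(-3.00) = 26.58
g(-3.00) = -29.64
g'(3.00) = 45.18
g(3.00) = 58.20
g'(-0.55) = 3.39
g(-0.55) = -1.61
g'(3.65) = 62.50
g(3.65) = 93.03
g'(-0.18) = 3.58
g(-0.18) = -0.35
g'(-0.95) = 4.27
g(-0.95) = -3.10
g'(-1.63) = 8.37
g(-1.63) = -7.21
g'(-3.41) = 34.61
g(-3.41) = -42.14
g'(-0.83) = 3.89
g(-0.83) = -2.61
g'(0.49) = 6.39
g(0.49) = 2.81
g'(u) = 3.54*u^2 + 3.1*u + 4.02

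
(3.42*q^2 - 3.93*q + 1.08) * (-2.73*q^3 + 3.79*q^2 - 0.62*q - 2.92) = -9.3366*q^5 + 23.6907*q^4 - 19.9635*q^3 - 3.4566*q^2 + 10.806*q - 3.1536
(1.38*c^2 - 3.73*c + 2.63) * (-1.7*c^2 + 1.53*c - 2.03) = -2.346*c^4 + 8.4524*c^3 - 12.9793*c^2 + 11.5958*c - 5.3389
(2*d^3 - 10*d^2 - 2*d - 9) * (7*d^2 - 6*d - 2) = 14*d^5 - 82*d^4 + 42*d^3 - 31*d^2 + 58*d + 18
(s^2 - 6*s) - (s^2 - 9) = 9 - 6*s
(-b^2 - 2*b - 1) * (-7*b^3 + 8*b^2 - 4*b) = 7*b^5 + 6*b^4 - 5*b^3 + 4*b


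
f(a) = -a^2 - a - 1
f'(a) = -2*a - 1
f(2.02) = -7.10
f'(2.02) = -5.04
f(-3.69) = -10.93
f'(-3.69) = 6.38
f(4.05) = -21.45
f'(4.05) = -9.10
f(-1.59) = -1.94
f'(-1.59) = 2.18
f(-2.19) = -3.61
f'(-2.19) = 3.38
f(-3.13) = -7.67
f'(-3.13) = 5.26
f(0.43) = -1.61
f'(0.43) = -1.86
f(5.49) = -36.63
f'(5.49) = -11.98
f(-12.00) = -133.00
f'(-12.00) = 23.00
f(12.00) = -157.00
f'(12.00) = -25.00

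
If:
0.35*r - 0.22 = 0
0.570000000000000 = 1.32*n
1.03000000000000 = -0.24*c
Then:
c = -4.29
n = 0.43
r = 0.63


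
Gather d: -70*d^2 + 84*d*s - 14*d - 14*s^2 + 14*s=-70*d^2 + d*(84*s - 14) - 14*s^2 + 14*s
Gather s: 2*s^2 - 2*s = 2*s^2 - 2*s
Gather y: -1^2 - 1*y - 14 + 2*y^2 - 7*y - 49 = 2*y^2 - 8*y - 64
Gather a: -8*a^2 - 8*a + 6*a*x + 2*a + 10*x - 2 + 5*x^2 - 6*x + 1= -8*a^2 + a*(6*x - 6) + 5*x^2 + 4*x - 1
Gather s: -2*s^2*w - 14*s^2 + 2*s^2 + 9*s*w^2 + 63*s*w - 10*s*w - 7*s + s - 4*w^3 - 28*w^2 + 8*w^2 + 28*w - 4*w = s^2*(-2*w - 12) + s*(9*w^2 + 53*w - 6) - 4*w^3 - 20*w^2 + 24*w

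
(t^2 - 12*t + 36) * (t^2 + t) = t^4 - 11*t^3 + 24*t^2 + 36*t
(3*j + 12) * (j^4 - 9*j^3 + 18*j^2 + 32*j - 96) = 3*j^5 - 15*j^4 - 54*j^3 + 312*j^2 + 96*j - 1152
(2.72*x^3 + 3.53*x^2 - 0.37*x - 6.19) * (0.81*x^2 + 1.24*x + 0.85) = 2.2032*x^5 + 6.2321*x^4 + 6.3895*x^3 - 2.4722*x^2 - 7.9901*x - 5.2615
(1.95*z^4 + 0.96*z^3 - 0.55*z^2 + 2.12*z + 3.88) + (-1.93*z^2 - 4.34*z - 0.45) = 1.95*z^4 + 0.96*z^3 - 2.48*z^2 - 2.22*z + 3.43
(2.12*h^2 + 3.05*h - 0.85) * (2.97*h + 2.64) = 6.2964*h^3 + 14.6553*h^2 + 5.5275*h - 2.244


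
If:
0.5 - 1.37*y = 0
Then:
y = 0.36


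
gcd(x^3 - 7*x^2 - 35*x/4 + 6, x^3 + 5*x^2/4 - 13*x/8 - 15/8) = x + 3/2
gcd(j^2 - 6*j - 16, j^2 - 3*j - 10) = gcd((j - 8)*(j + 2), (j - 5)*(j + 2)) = j + 2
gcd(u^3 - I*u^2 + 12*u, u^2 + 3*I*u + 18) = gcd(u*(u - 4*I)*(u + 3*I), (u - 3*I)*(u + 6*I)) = 1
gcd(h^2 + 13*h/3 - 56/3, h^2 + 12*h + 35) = h + 7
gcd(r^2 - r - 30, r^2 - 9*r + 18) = r - 6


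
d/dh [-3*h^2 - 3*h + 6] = -6*h - 3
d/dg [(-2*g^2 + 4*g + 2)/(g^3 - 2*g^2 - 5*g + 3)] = 2*(g^4 - 4*g^3 + 6*g^2 - 2*g + 11)/(g^6 - 4*g^5 - 6*g^4 + 26*g^3 + 13*g^2 - 30*g + 9)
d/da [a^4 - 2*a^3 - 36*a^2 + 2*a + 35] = 4*a^3 - 6*a^2 - 72*a + 2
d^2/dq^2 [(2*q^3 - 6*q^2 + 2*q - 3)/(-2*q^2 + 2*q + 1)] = 4*(2*q^3 + 30*q^2 - 27*q + 14)/(8*q^6 - 24*q^5 + 12*q^4 + 16*q^3 - 6*q^2 - 6*q - 1)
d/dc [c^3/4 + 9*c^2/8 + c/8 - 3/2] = 3*c^2/4 + 9*c/4 + 1/8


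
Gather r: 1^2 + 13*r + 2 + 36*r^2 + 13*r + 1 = 36*r^2 + 26*r + 4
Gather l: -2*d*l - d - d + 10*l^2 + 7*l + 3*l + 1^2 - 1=-2*d + 10*l^2 + l*(10 - 2*d)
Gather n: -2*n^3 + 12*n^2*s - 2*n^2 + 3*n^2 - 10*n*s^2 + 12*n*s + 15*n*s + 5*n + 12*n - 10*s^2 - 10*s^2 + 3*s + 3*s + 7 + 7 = -2*n^3 + n^2*(12*s + 1) + n*(-10*s^2 + 27*s + 17) - 20*s^2 + 6*s + 14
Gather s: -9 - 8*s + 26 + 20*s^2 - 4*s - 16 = 20*s^2 - 12*s + 1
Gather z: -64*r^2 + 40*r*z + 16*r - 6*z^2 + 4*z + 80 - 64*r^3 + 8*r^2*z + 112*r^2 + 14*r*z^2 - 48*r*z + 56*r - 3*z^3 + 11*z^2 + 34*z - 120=-64*r^3 + 48*r^2 + 72*r - 3*z^3 + z^2*(14*r + 5) + z*(8*r^2 - 8*r + 38) - 40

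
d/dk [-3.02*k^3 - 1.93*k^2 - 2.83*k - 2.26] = -9.06*k^2 - 3.86*k - 2.83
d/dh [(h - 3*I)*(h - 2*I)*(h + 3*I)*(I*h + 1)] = 4*I*h^3 + 9*h^2 + 14*I*h + 27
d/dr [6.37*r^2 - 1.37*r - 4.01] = 12.74*r - 1.37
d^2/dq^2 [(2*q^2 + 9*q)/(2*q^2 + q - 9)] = 2*(32*q^3 + 108*q^2 + 486*q + 243)/(8*q^6 + 12*q^5 - 102*q^4 - 107*q^3 + 459*q^2 + 243*q - 729)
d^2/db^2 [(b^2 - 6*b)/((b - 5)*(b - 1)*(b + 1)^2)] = 2*(3*b^6 - 54*b^5 + 319*b^4 - 788*b^3 + 885*b^2 - 830*b + 145)/(b^10 - 14*b^9 + 57*b^8 - 8*b^7 - 302*b^6 + 108*b^5 + 554*b^4 - 136*b^3 - 435*b^2 + 50*b + 125)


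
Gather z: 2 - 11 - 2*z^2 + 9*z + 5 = -2*z^2 + 9*z - 4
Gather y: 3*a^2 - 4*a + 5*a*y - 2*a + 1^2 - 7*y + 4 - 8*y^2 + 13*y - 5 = 3*a^2 - 6*a - 8*y^2 + y*(5*a + 6)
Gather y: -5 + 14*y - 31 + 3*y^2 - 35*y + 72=3*y^2 - 21*y + 36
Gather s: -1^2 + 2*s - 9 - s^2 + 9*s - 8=-s^2 + 11*s - 18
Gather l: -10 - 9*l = -9*l - 10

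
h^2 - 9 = (h - 3)*(h + 3)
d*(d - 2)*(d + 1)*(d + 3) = d^4 + 2*d^3 - 5*d^2 - 6*d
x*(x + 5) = x^2 + 5*x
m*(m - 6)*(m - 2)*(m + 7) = m^4 - m^3 - 44*m^2 + 84*m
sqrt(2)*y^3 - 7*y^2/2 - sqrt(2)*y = y*(y - 2*sqrt(2))*(sqrt(2)*y + 1/2)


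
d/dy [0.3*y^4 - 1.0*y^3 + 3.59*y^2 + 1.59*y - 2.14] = 1.2*y^3 - 3.0*y^2 + 7.18*y + 1.59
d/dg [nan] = 0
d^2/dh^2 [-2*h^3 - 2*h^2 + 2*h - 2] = -12*h - 4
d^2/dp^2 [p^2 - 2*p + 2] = 2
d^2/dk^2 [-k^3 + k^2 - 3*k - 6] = 2 - 6*k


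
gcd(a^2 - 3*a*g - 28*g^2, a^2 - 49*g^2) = a - 7*g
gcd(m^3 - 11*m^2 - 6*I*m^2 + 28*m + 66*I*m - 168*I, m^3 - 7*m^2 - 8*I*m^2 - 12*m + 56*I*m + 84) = m^2 + m*(-7 - 6*I) + 42*I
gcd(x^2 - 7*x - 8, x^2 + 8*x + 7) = x + 1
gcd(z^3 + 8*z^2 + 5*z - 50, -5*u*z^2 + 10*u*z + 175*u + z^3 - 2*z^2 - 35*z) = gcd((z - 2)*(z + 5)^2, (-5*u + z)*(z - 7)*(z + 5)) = z + 5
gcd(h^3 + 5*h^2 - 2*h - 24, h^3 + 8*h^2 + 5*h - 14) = 1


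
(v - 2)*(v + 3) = v^2 + v - 6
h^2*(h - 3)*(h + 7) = h^4 + 4*h^3 - 21*h^2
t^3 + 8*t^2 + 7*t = t*(t + 1)*(t + 7)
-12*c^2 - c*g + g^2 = (-4*c + g)*(3*c + g)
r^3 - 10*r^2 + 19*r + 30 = (r - 6)*(r - 5)*(r + 1)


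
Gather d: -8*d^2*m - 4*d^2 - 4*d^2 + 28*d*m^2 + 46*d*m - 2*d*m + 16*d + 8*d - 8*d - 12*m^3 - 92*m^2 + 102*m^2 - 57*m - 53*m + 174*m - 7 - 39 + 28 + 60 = d^2*(-8*m - 8) + d*(28*m^2 + 44*m + 16) - 12*m^3 + 10*m^2 + 64*m + 42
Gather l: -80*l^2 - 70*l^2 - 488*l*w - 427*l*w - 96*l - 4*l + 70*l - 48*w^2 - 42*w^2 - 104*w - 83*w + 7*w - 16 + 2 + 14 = -150*l^2 + l*(-915*w - 30) - 90*w^2 - 180*w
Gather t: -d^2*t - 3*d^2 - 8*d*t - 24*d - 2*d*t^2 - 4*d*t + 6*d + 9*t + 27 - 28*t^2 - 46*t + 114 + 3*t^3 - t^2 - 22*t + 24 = -3*d^2 - 18*d + 3*t^3 + t^2*(-2*d - 29) + t*(-d^2 - 12*d - 59) + 165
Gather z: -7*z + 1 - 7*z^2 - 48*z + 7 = -7*z^2 - 55*z + 8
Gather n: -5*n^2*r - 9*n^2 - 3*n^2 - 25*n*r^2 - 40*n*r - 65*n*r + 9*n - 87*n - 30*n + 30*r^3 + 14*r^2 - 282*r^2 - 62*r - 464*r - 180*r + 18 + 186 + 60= n^2*(-5*r - 12) + n*(-25*r^2 - 105*r - 108) + 30*r^3 - 268*r^2 - 706*r + 264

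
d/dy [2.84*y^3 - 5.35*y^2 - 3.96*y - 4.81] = 8.52*y^2 - 10.7*y - 3.96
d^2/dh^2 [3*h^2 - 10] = 6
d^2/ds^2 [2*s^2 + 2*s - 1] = 4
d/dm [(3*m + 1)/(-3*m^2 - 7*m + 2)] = (9*m^2 + 6*m + 13)/(9*m^4 + 42*m^3 + 37*m^2 - 28*m + 4)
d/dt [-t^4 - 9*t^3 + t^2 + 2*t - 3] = -4*t^3 - 27*t^2 + 2*t + 2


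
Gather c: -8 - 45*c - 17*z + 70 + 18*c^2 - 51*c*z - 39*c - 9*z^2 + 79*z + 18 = 18*c^2 + c*(-51*z - 84) - 9*z^2 + 62*z + 80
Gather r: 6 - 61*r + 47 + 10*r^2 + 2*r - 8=10*r^2 - 59*r + 45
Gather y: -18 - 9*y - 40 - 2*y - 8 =-11*y - 66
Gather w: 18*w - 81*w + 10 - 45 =-63*w - 35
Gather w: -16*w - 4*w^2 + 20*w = -4*w^2 + 4*w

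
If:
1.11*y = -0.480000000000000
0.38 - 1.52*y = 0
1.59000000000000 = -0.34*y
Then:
No Solution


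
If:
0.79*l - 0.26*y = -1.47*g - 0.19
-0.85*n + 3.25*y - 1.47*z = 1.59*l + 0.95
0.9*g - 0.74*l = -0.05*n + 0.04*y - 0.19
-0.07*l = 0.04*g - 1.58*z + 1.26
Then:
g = 4.3343463548465*z - 3.54572470442594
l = 20.094659225802*z - 15.9738715974709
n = 287.832783477734*z - 230.67202073985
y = 85.5625766538767*z - 67.8522072211851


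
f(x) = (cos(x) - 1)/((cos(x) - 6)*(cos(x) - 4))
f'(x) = -sin(x)/((cos(x) - 6)*(cos(x) - 4)) + (cos(x) - 1)*sin(x)/((cos(x) - 6)*(cos(x) - 4)^2) + (cos(x) - 1)*sin(x)/((cos(x) - 6)^2*(cos(x) - 4))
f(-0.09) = -0.00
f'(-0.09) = 0.01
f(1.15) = -0.03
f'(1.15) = -0.03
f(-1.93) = -0.05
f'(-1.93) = 0.02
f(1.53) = -0.04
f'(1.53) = -0.03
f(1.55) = -0.04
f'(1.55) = -0.02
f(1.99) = -0.05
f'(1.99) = -0.01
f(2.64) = -0.06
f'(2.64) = -0.00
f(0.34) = -0.00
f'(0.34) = -0.02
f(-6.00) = 0.00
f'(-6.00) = -0.02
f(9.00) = -0.06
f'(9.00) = 0.00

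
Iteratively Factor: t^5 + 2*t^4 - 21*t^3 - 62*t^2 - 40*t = (t)*(t^4 + 2*t^3 - 21*t^2 - 62*t - 40) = t*(t + 2)*(t^3 - 21*t - 20) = t*(t + 1)*(t + 2)*(t^2 - t - 20) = t*(t - 5)*(t + 1)*(t + 2)*(t + 4)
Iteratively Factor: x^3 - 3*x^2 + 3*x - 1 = (x - 1)*(x^2 - 2*x + 1) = (x - 1)^2*(x - 1)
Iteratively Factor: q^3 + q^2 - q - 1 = (q + 1)*(q^2 - 1) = (q + 1)^2*(q - 1)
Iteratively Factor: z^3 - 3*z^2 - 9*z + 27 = (z - 3)*(z^2 - 9) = (z - 3)*(z + 3)*(z - 3)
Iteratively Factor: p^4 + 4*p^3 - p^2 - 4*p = (p)*(p^3 + 4*p^2 - p - 4) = p*(p + 1)*(p^2 + 3*p - 4) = p*(p + 1)*(p + 4)*(p - 1)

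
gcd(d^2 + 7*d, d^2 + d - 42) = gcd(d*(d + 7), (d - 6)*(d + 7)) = d + 7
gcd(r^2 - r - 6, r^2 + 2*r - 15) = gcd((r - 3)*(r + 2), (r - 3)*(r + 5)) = r - 3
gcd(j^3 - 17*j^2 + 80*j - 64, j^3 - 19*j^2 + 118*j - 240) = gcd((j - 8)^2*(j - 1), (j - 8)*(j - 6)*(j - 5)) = j - 8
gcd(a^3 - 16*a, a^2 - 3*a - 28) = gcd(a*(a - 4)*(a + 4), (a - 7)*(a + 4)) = a + 4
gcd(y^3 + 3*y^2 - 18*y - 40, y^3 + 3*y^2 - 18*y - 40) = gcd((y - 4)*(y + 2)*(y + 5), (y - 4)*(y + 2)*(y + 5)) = y^3 + 3*y^2 - 18*y - 40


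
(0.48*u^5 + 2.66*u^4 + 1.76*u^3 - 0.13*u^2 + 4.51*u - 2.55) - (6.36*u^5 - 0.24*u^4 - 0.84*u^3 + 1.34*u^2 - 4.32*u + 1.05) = -5.88*u^5 + 2.9*u^4 + 2.6*u^3 - 1.47*u^2 + 8.83*u - 3.6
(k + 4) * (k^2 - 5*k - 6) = k^3 - k^2 - 26*k - 24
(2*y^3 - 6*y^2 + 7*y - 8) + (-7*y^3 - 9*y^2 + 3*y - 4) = -5*y^3 - 15*y^2 + 10*y - 12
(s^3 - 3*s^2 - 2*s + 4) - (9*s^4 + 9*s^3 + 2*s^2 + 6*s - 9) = -9*s^4 - 8*s^3 - 5*s^2 - 8*s + 13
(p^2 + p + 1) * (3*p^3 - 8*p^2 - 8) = 3*p^5 - 5*p^4 - 5*p^3 - 16*p^2 - 8*p - 8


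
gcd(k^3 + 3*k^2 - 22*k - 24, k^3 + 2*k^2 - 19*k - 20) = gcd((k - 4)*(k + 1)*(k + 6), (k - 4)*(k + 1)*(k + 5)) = k^2 - 3*k - 4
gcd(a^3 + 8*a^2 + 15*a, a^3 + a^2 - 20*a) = a^2 + 5*a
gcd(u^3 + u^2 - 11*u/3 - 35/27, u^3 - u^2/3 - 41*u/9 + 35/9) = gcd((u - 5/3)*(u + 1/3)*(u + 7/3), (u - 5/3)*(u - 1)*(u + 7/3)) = u^2 + 2*u/3 - 35/9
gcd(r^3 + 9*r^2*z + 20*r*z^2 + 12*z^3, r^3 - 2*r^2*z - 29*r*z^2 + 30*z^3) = 1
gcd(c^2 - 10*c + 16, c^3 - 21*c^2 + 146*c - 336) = c - 8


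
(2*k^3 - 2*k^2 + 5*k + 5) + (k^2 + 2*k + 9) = 2*k^3 - k^2 + 7*k + 14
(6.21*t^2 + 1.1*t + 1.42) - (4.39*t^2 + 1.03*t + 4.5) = 1.82*t^2 + 0.0700000000000001*t - 3.08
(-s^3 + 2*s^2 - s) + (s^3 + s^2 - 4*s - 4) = 3*s^2 - 5*s - 4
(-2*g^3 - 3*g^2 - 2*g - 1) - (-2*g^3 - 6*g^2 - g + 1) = 3*g^2 - g - 2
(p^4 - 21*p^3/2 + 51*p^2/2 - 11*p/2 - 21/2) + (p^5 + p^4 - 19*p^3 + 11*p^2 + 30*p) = p^5 + 2*p^4 - 59*p^3/2 + 73*p^2/2 + 49*p/2 - 21/2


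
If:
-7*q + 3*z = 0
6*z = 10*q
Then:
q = 0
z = 0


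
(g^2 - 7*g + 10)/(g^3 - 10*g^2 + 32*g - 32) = (g - 5)/(g^2 - 8*g + 16)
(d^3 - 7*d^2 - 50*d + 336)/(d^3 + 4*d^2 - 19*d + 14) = (d^2 - 14*d + 48)/(d^2 - 3*d + 2)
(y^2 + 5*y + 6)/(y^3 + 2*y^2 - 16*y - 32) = (y + 3)/(y^2 - 16)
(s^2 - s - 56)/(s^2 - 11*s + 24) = (s + 7)/(s - 3)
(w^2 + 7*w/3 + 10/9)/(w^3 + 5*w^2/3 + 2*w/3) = (w + 5/3)/(w*(w + 1))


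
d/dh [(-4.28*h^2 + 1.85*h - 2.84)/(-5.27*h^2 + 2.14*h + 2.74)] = (0.590299999999999*h^2 - 53.388*h + 11.1466)/(27.7729*h^4 - 22.5556*h^3 - 24.3*h^2 + 11.7272*h + 7.5076)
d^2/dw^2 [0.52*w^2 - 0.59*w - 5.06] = 1.04000000000000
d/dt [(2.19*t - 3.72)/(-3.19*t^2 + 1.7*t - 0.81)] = (6.9861*t^2 - 23.7336*t + 4.5501)/(10.1761*t^4 - 10.846*t^3 + 8.0578*t^2 - 2.754*t + 0.6561)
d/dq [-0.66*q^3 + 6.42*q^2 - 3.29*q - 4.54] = -1.98*q^2 + 12.84*q - 3.29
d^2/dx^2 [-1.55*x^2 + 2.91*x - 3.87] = -3.10000000000000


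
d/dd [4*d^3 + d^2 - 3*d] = 12*d^2 + 2*d - 3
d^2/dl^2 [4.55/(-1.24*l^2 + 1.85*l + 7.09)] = (-13.99216*l^2 + 20.8754*l + 4.55*(2.48*l - 1.85)*(4.96*l - 3.7) + 80.00356)/(-1.24*l^2 + 1.85*l + 7.09)^3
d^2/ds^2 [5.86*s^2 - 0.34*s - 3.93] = 11.7200000000000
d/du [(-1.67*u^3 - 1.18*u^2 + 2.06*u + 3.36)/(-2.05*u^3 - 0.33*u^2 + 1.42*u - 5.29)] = (-1.8679*u^4 + 3.7032*u^3 + 46.1711*u^2 + 14.702*u - 15.6686)/(4.2025*u^6 + 1.353*u^5 - 5.7131*u^4 + 20.7518*u^3 + 5.5078*u^2 - 15.0236*u + 27.9841)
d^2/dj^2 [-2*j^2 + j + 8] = -4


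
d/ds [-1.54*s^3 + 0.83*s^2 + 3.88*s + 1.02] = -4.62*s^2 + 1.66*s + 3.88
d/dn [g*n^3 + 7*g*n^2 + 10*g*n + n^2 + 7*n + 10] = 3*g*n^2 + 14*g*n + 10*g + 2*n + 7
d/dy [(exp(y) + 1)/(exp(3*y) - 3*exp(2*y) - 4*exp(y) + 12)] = 2*(-exp(3*y) + 3*exp(y) + 8)*exp(y)/(exp(6*y) - 6*exp(5*y) + exp(4*y) + 48*exp(3*y) - 56*exp(2*y) - 96*exp(y) + 144)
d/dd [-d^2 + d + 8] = 1 - 2*d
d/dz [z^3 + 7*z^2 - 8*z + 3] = 3*z^2 + 14*z - 8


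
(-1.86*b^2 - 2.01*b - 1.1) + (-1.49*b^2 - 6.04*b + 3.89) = -3.35*b^2 - 8.05*b + 2.79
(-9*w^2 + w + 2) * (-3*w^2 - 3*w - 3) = 27*w^4 + 24*w^3 + 18*w^2 - 9*w - 6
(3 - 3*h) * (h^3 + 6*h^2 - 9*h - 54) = -3*h^4 - 15*h^3 + 45*h^2 + 135*h - 162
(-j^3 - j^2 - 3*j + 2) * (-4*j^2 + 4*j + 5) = 4*j^5 + 3*j^3 - 25*j^2 - 7*j + 10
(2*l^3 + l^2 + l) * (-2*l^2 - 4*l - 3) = -4*l^5 - 10*l^4 - 12*l^3 - 7*l^2 - 3*l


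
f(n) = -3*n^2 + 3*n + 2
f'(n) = 3 - 6*n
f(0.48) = 2.75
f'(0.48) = 0.12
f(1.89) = -3.05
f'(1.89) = -8.34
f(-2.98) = -33.58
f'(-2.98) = 20.88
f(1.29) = 0.88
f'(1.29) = -4.74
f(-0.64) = -1.15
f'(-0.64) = 6.84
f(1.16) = 1.44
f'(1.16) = -3.96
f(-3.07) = -35.48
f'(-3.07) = 21.42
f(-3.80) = -52.72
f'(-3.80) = 25.80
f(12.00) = -394.00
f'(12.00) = -69.00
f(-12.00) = -466.00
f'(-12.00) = 75.00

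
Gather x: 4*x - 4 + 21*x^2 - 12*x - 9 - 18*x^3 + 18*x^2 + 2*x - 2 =-18*x^3 + 39*x^2 - 6*x - 15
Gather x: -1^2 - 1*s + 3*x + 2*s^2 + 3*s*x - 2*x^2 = 2*s^2 - s - 2*x^2 + x*(3*s + 3) - 1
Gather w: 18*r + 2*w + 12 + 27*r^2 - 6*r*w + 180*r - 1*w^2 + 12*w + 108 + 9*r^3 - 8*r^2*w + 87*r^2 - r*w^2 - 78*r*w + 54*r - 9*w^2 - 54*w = 9*r^3 + 114*r^2 + 252*r + w^2*(-r - 10) + w*(-8*r^2 - 84*r - 40) + 120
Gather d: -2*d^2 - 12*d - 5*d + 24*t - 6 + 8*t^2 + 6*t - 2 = -2*d^2 - 17*d + 8*t^2 + 30*t - 8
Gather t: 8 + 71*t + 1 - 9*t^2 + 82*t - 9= -9*t^2 + 153*t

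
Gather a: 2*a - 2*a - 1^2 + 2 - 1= 0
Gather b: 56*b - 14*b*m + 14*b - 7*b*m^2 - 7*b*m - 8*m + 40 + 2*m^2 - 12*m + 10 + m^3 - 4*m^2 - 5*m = b*(-7*m^2 - 21*m + 70) + m^3 - 2*m^2 - 25*m + 50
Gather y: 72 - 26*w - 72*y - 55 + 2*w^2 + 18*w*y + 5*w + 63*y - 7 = 2*w^2 - 21*w + y*(18*w - 9) + 10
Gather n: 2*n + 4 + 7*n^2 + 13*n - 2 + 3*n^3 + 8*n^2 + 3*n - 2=3*n^3 + 15*n^2 + 18*n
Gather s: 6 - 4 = 2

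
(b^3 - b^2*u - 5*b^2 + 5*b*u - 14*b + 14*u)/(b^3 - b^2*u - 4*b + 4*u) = (b - 7)/(b - 2)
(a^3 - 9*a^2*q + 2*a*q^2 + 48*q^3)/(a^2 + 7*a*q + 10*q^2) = (a^2 - 11*a*q + 24*q^2)/(a + 5*q)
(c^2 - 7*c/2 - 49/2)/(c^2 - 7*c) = (c + 7/2)/c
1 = 1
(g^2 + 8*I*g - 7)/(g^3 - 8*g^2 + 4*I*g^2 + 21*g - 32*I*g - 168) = (g + I)/(g^2 - g*(8 + 3*I) + 24*I)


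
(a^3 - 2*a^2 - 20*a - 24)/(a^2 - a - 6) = (a^2 - 4*a - 12)/(a - 3)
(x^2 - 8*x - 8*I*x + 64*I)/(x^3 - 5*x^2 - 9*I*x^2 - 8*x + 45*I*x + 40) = (x - 8)/(x^2 - x*(5 + I) + 5*I)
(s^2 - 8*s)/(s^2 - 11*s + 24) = s/(s - 3)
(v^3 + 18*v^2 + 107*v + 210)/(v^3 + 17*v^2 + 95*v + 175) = (v + 6)/(v + 5)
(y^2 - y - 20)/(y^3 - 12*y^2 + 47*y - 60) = (y + 4)/(y^2 - 7*y + 12)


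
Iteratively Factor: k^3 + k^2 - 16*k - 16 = (k + 1)*(k^2 - 16) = (k - 4)*(k + 1)*(k + 4)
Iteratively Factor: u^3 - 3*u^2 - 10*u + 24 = (u - 4)*(u^2 + u - 6) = (u - 4)*(u - 2)*(u + 3)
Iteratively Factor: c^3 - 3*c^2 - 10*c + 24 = (c - 2)*(c^2 - c - 12) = (c - 2)*(c + 3)*(c - 4)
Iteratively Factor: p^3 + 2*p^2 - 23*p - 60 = (p + 4)*(p^2 - 2*p - 15) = (p + 3)*(p + 4)*(p - 5)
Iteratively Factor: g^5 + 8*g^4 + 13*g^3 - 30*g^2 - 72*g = (g + 3)*(g^4 + 5*g^3 - 2*g^2 - 24*g) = (g + 3)*(g + 4)*(g^3 + g^2 - 6*g) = (g - 2)*(g + 3)*(g + 4)*(g^2 + 3*g) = (g - 2)*(g + 3)^2*(g + 4)*(g)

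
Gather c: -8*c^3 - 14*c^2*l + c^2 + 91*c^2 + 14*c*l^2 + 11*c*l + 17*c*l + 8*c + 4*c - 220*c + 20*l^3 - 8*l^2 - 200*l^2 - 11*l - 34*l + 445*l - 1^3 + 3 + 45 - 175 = -8*c^3 + c^2*(92 - 14*l) + c*(14*l^2 + 28*l - 208) + 20*l^3 - 208*l^2 + 400*l - 128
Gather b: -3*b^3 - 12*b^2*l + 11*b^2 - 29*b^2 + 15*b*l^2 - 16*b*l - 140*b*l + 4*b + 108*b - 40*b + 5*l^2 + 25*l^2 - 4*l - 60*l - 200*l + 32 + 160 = -3*b^3 + b^2*(-12*l - 18) + b*(15*l^2 - 156*l + 72) + 30*l^2 - 264*l + 192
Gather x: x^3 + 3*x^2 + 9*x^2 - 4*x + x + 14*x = x^3 + 12*x^2 + 11*x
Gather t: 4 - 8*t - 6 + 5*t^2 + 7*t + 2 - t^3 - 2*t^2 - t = -t^3 + 3*t^2 - 2*t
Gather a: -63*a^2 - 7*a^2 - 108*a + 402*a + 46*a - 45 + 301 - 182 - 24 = -70*a^2 + 340*a + 50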